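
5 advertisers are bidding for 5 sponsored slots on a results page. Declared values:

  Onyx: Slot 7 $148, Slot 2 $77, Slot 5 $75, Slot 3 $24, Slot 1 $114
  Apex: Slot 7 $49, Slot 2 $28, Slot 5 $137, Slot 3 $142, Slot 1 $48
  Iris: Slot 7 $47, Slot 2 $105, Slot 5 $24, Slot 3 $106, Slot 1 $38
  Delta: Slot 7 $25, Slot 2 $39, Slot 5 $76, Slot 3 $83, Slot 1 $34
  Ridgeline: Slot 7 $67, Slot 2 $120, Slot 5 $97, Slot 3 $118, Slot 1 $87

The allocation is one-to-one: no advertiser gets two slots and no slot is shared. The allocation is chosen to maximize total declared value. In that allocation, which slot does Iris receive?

Optimal: Onyx→Slot 7 ($148), Apex→Slot 5 ($137), Iris→Slot 2 ($105), Delta→Slot 3 ($83), Ridgeline→Slot 1 ($87) — total 148+137+105+83+87 = $560.
Column-greedy (each slot in turn goes to its best remaining advertiser) gives $545, worse by 15.
Every other assignment is strictly worse.
Iris's own top slot is Slot 3 ($106), but forcing Iris→Slot 3 and reassigning the rest optimally gives only $545 — worse by 15.

Iris receives Slot 2.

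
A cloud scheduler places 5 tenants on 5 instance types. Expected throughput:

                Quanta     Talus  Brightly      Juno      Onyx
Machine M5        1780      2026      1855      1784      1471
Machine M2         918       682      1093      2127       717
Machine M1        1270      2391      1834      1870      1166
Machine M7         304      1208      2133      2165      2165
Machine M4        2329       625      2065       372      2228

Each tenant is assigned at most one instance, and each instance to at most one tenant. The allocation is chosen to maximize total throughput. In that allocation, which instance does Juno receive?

Juno receives Machine M2.

Optimal: Quanta→Machine M4 (2329 ops/s), Talus→Machine M1 (2391 ops/s), Brightly→Machine M5 (1855 ops/s), Juno→Machine M2 (2127 ops/s), Onyx→Machine M7 (2165 ops/s) — total 2329+2391+1855+2127+2165 = 10867 ops/s.
Row-greedy (each tenant in turn takes its best remaining instance) gives 10451 ops/s, worse by 416.
Swapping Quanta↔Juno (Quanta→Machine M2 918 ops/s, Juno→Machine M4 372 ops/s) loses 3166.
Every other assignment is strictly worse.
Juno's own top instance is Machine M7 (2165 ops/s), but forcing Juno→Machine M7 and reassigning the rest optimally gives only 9657 ops/s — worse by 1210.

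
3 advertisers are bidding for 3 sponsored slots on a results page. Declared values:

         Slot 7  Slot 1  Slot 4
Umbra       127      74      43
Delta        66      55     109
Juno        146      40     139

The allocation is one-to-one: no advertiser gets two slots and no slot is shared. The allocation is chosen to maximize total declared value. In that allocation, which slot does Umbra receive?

Optimal: Umbra→Slot 1 ($74), Delta→Slot 4 ($109), Juno→Slot 7 ($146) — total 74+109+146 = $329.
Umbra's own top slot is Slot 7 ($127), but forcing Umbra→Slot 7 and reassigning the rest optimally gives only $321 — worse by 8.

Umbra receives Slot 1.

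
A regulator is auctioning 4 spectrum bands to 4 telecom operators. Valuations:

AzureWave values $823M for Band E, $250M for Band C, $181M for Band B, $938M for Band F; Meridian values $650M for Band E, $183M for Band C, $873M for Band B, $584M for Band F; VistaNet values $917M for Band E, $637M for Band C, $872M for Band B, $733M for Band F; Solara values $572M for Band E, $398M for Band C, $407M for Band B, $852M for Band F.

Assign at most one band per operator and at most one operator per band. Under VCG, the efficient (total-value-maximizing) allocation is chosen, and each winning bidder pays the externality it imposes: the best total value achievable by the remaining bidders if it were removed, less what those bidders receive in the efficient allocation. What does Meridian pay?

Meridian pays $235M.

Efficient allocation: AzureWave→Band E ($823M), Meridian→Band B ($873M), VistaNet→Band C ($637M), Solara→Band F ($852M); total welfare W = $3185M.
Meridian receives Band B at value $873M, so the others get W − 873 = $2312M.
Without Meridian: best allocation of the remaining 3 bidders over all 4 bands is AzureWave→Band E ($823M), VistaNet→Band B ($872M), Solara→Band F ($852M), total $2547M.
VCG payment = (others' best without Meridian) − (others' welfare with Meridian) = 2547 − 2312 = $235M.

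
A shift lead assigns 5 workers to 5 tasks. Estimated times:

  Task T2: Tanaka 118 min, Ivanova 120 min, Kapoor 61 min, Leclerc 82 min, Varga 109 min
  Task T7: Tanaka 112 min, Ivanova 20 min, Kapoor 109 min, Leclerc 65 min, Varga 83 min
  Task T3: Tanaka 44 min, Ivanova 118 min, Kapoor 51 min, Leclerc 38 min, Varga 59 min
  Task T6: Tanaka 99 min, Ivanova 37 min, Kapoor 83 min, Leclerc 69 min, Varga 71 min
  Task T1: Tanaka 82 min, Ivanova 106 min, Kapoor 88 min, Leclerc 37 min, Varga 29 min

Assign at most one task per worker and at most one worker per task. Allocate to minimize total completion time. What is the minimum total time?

Optimal: Tanaka→Task T3 (44 min), Ivanova→Task T7 (20 min), Kapoor→Task T2 (61 min), Leclerc→Task T6 (69 min), Varga→Task T1 (29 min) — total 44+20+61+69+29 = 223 min.
Column-greedy (each task in turn goes to its cheapest remaining worker) gives 272 min, worse by 49.

Minimum total: 223 min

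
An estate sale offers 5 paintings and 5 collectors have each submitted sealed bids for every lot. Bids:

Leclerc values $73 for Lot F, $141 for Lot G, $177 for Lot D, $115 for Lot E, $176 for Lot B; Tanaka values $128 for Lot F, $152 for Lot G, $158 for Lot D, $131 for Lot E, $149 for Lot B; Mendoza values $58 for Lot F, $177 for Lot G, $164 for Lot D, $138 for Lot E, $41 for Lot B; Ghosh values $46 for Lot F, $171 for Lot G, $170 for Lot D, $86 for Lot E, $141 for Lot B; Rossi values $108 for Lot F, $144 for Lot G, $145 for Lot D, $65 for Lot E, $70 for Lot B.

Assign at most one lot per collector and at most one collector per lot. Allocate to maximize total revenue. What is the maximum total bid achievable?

Optimal: Leclerc→Lot B ($176), Tanaka→Lot E ($131), Mendoza→Lot G ($177), Ghosh→Lot D ($170), Rossi→Lot F ($108) — total 176+131+177+170+108 = $762.
Column-greedy (each lot in turn goes to its best remaining collector) gives $638, worse by 124.

Max total: $762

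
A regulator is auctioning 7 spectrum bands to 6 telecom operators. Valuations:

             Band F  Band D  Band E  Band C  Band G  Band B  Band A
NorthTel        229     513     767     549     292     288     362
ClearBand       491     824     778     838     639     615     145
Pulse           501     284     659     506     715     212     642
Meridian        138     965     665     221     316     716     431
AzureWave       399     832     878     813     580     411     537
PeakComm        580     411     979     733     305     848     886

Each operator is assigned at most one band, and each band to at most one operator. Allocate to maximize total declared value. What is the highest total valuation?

Optimal: NorthTel→Band E ($767M), ClearBand→Band B ($615M), Pulse→Band G ($715M), Meridian→Band D ($965M), AzureWave→Band C ($813M), PeakComm→Band A ($886M) — total 767+615+715+965+813+886 = $4761M.
Max-entry greedy (repeatedly take the single best remaining cell) gives $4322M, worse by 439.
Next-best assignment: NorthTel→Band E, ClearBand→Band C, Pulse→Band G, Meridian→Band B, AzureWave→Band D, PeakComm→Band A = $4754M.
Swapping NorthTel↔Pulse (NorthTel→Band G $292M, Pulse→Band E $659M) loses 531.

Maximum total: $4761M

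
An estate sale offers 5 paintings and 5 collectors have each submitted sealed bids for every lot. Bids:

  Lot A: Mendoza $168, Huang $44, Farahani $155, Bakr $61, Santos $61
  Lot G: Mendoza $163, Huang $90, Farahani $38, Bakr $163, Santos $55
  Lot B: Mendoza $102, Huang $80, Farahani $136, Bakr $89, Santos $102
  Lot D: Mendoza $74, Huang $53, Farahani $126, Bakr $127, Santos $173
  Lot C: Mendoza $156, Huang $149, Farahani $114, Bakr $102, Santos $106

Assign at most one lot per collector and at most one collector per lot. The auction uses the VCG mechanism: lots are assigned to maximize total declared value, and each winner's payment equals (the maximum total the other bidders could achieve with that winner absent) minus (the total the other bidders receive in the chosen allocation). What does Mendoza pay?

Mendoza pays $19.

Efficient allocation: Mendoza→Lot A ($168), Huang→Lot C ($149), Farahani→Lot B ($136), Bakr→Lot G ($163), Santos→Lot D ($173); total welfare W = $789.
Mendoza receives Lot A at value $168, so the others get W − 168 = $621.
Without Mendoza: best allocation of the remaining 4 bidders over all 5 lots is Huang→Lot C ($149), Farahani→Lot A ($155), Bakr→Lot G ($163), Santos→Lot D ($173), total $640.
VCG payment = (others' best without Mendoza) − (others' welfare with Mendoza) = 640 − 621 = $19.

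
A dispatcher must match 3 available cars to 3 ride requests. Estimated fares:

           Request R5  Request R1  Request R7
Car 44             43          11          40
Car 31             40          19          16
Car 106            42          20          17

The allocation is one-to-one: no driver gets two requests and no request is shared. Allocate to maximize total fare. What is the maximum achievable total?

Max total: $101

This is the linear assignment problem.
Optimal: Car 44→Request R7 ($40), Car 31→Request R1 ($19), Car 106→Request R5 ($42) — total 40+19+42 = $101.
Row-greedy (each driver in turn takes its best remaining request) gives $79, worse by 22.
No other one-to-one assignment exceeds $101.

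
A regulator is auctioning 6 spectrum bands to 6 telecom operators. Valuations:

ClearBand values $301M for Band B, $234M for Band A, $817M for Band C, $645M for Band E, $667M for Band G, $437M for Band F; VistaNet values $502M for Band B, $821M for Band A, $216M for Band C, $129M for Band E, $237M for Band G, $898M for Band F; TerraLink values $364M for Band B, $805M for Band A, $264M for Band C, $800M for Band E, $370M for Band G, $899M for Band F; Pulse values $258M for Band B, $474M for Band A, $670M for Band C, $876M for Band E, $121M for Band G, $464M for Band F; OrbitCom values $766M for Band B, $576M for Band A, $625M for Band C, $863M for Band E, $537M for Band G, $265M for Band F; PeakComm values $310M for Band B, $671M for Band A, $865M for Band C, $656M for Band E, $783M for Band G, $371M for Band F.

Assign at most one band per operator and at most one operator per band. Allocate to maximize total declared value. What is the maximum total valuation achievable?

Maximum total: $4962M

This is the linear assignment problem.
Optimal: ClearBand→Band C ($817M), VistaNet→Band A ($821M), TerraLink→Band F ($899M), Pulse→Band E ($876M), OrbitCom→Band B ($766M), PeakComm→Band G ($783M) — total 817+821+899+876+766+783 = $4962M.
Column-greedy (each band in turn goes to its best remaining operator) gives $4894M, worse by 68.
Next-best assignment: ClearBand→Band C, VistaNet→Band F, TerraLink→Band A, Pulse→Band E, OrbitCom→Band B, PeakComm→Band G = $4945M.
Swapping ClearBand↔PeakComm (ClearBand→Band G $667M, PeakComm→Band C $865M) loses 68.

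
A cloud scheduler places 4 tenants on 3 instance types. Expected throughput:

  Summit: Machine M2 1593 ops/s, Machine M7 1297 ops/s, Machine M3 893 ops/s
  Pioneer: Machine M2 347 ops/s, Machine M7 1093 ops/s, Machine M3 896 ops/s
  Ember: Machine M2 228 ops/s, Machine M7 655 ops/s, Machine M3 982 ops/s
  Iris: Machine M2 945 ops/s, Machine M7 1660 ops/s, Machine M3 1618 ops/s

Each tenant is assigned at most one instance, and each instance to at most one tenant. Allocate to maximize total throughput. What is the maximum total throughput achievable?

Max total: 4304 ops/s

This is the linear assignment problem.
Optimal: Summit→Machine M2 (1593 ops/s), Pioneer→Machine M7 (1093 ops/s), Iris→Machine M3 (1618 ops/s) — total 1593+1093+1618 = 4304 ops/s.
Row-greedy (each tenant in turn takes its best remaining instance) gives 3668 ops/s, worse by 636.
Swapping Summit↔Iris (Summit→Machine M3 893 ops/s, Iris→Machine M2 945 ops/s) loses 1373.
Every other assignment is strictly worse.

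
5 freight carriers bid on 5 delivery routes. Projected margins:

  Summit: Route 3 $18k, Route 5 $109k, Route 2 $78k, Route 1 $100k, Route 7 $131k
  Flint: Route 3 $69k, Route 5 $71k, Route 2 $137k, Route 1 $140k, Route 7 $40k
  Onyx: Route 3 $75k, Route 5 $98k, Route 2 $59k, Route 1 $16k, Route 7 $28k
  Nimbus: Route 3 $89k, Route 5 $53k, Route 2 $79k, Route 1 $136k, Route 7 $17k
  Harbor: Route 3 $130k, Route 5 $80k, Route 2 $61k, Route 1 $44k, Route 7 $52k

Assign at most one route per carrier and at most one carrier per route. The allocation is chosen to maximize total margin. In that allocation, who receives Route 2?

Treat this as an assignment problem: match each carrier to one route.
Optimal: Summit→Route 7 ($131k), Flint→Route 2 ($137k), Onyx→Route 5 ($98k), Nimbus→Route 1 ($136k), Harbor→Route 3 ($130k) — total 131+137+98+136+130 = $632k.
Column-greedy (each route in turn goes to its best remaining carrier) gives $540k, worse by 92.
Flint's own top route is Route 1 ($140k), but forcing Flint→Route 1 and reassigning the rest optimally gives only $578k — worse by 54.

Flint receives Route 2.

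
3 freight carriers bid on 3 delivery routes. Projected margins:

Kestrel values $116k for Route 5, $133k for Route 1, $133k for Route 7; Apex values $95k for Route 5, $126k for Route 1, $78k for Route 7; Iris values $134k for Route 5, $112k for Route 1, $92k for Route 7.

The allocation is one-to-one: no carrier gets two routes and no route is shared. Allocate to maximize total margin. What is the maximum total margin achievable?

Treat this as an assignment problem: match each carrier to one route.
Optimal: Kestrel→Route 7 ($133k), Apex→Route 1 ($126k), Iris→Route 5 ($134k) — total 133+126+134 = $393k.
Max-entry greedy (repeatedly take the single best remaining cell) gives $345k, worse by 48.
Every other assignment is strictly worse.

Maximum total: $393k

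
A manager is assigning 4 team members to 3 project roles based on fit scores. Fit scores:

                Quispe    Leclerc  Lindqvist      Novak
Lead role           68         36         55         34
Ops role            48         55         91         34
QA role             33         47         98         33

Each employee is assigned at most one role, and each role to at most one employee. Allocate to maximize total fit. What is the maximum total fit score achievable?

Optimal: Quispe→Lead role (68 pts), Leclerc→Ops role (55 pts), Lindqvist→QA role (98 pts) — total 68+55+98 = 221 pts.
Column-greedy (each role in turn goes to its best remaining employee) gives 206 pts, worse by 15.
Checked against all permutations: 221 pts is optimal.

Max total: 221 pts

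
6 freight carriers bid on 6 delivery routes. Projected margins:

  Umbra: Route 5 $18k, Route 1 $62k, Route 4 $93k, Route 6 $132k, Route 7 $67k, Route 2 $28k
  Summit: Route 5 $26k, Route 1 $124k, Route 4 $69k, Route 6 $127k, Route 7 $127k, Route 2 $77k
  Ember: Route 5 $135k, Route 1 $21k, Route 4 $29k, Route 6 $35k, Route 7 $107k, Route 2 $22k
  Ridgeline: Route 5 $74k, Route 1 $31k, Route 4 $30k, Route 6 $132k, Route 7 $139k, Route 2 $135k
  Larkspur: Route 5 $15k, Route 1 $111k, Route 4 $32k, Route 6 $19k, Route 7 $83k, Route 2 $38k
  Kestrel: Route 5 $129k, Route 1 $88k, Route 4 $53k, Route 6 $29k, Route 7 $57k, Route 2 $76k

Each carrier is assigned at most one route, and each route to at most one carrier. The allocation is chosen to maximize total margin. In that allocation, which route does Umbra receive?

Treat this as an assignment problem: match each carrier to one route.
Optimal: Umbra→Route 4 ($93k), Summit→Route 6 ($127k), Ember→Route 7 ($107k), Ridgeline→Route 2 ($135k), Larkspur→Route 1 ($111k), Kestrel→Route 5 ($129k) — total 93+127+107+135+111+129 = $702k.
Max-entry greedy (repeatedly take the single best remaining cell) gives $638k, worse by 64.
Swapping Umbra↔Kestrel (Umbra→Route 5 $18k, Kestrel→Route 4 $53k) loses 151.
Umbra's own top route is Route 6 ($132k), but forcing Umbra→Route 6 and reassigning the rest optimally gives only $693k — worse by 9.

Umbra receives Route 4.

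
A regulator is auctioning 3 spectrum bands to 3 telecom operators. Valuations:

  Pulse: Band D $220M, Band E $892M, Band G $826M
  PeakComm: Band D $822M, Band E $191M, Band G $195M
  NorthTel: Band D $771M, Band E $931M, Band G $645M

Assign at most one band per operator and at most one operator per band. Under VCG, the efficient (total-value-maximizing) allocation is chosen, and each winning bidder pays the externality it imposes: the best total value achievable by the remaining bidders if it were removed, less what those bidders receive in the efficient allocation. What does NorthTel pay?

Efficient allocation: Pulse→Band G ($826M), PeakComm→Band D ($822M), NorthTel→Band E ($931M); total welfare W = $2579M.
NorthTel receives Band E at value $931M, so the others get W − 931 = $1648M.
Without NorthTel: best allocation of the remaining 2 bidders over all 3 bands is Pulse→Band E ($892M), PeakComm→Band D ($822M), total $1714M.
VCG payment = (others' best without NorthTel) − (others' welfare with NorthTel) = 1714 − 1648 = $66M.

NorthTel pays $66M.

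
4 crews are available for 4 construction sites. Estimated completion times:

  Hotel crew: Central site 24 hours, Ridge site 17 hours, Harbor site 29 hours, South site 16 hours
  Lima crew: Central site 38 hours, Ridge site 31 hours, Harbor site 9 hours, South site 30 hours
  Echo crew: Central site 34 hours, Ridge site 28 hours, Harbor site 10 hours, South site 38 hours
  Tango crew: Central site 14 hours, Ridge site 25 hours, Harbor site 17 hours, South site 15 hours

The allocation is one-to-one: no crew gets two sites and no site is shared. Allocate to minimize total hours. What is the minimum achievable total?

Min total: 67 hours

Optimal: Hotel crew→South site (16 hours), Lima crew→Harbor site (9 hours), Echo crew→Ridge site (28 hours), Tango crew→Central site (14 hours) — total 16+9+28+14 = 67 hours.
Column-greedy (each site in turn goes to its cheapest remaining crew) gives 78 hours, worse by 11.
Every other assignment is strictly worse.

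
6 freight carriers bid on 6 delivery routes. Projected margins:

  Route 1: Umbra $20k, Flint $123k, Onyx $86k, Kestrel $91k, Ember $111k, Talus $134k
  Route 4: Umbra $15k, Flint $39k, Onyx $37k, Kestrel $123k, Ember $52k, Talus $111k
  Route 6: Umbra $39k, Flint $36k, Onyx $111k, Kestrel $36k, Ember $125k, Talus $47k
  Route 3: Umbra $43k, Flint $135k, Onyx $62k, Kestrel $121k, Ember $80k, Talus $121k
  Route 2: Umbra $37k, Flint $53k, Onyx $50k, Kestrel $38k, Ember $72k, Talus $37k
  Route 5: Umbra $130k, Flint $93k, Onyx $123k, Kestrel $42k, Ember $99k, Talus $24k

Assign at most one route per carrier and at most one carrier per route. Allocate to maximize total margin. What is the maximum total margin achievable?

Optimal: Umbra→Route 5 ($130k), Flint→Route 3 ($135k), Onyx→Route 6 ($111k), Kestrel→Route 4 ($123k), Ember→Route 2 ($72k), Talus→Route 1 ($134k) — total 130+135+111+123+72+134 = $705k.
Swapping Flint↔Talus (Flint→Route 1 $123k, Talus→Route 3 $121k) loses 25.
Checked against all permutations: $705k is optimal.

Maximum total: $705k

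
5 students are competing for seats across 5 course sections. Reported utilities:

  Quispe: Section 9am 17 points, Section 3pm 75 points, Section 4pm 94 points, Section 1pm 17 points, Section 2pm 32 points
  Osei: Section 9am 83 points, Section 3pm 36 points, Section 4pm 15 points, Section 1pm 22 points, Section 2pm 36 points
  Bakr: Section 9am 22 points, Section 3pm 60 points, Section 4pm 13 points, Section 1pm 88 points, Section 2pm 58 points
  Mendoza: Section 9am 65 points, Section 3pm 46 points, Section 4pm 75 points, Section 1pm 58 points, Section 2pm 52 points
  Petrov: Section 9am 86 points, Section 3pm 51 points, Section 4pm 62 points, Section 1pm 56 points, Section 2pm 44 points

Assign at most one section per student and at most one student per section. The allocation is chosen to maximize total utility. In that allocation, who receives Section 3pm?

This is a one-to-one assignment (maximum-weight bipartite matching).
Optimal: Quispe→Section 4pm (94 points), Osei→Section 9am (83 points), Bakr→Section 1pm (88 points), Mendoza→Section 2pm (52 points), Petrov→Section 3pm (51 points) — total 94+83+88+52+51 = 368 points.
Max-entry greedy (repeatedly take the single best remaining cell) gives 356 points, worse by 12.
Swapping Bakr↔Mendoza (Bakr→Section 2pm 58 points, Mendoza→Section 1pm 58 points) loses 24.
Petrov's own top section is Section 9am (86 points), but forcing Petrov→Section 9am and reassigning the rest optimally gives only 360 points — worse by 8.

Petrov receives Section 3pm.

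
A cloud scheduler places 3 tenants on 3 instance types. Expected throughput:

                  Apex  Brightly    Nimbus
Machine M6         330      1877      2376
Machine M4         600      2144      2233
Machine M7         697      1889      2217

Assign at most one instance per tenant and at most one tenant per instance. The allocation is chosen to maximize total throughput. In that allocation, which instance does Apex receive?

Optimal: Apex→Machine M7 (697 ops/s), Brightly→Machine M4 (2144 ops/s), Nimbus→Machine M6 (2376 ops/s) — total 697+2144+2376 = 5217 ops/s.
No other one-to-one assignment exceeds 5217 ops/s.

Apex receives Machine M7.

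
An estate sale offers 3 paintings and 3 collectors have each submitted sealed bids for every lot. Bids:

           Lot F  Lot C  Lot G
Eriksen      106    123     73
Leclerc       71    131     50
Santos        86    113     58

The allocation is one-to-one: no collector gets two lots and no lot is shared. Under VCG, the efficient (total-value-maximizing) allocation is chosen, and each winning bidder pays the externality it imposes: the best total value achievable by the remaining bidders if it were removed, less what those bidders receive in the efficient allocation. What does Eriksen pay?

Eriksen pays $28.

Efficient allocation: Eriksen→Lot F ($106), Leclerc→Lot C ($131), Santos→Lot G ($58); total welfare W = $295.
Eriksen receives Lot F at value $106, so the others get W − 106 = $189.
Without Eriksen: best allocation of the remaining 2 bidders over all 3 lots is Leclerc→Lot C ($131), Santos→Lot F ($86), total $217.
VCG payment = (others' best without Eriksen) − (others' welfare with Eriksen) = 217 − 189 = $28.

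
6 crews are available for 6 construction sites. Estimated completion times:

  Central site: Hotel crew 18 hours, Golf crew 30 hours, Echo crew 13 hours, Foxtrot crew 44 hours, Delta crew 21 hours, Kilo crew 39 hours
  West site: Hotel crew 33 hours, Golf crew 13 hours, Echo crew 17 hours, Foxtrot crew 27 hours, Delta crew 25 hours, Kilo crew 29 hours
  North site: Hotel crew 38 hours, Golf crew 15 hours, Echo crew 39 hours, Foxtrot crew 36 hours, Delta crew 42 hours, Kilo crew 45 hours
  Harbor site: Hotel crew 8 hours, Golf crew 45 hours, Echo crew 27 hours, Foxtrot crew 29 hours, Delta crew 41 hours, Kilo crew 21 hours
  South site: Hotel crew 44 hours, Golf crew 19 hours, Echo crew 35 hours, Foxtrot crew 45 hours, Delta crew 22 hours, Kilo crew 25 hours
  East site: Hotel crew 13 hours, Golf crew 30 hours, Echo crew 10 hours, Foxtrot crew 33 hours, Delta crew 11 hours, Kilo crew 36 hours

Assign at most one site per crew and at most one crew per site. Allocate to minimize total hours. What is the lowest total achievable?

Min total: 99 hours

This is the linear assignment problem.
Optimal: Hotel crew→Harbor site (8 hours), Golf crew→North site (15 hours), Echo crew→Central site (13 hours), Foxtrot crew→West site (27 hours), Delta crew→East site (11 hours), Kilo crew→South site (25 hours) — total 8+15+13+27+11+25 = 99 hours.
Min-entry greedy (repeatedly take the single cheapest remaining cell) gives 113 hours, worse by 14.
Swapping Hotel crew↔Foxtrot crew (Hotel crew→West site 33 hours, Foxtrot crew→Harbor site 29 hours) adds 27.
Every other assignment is strictly worse.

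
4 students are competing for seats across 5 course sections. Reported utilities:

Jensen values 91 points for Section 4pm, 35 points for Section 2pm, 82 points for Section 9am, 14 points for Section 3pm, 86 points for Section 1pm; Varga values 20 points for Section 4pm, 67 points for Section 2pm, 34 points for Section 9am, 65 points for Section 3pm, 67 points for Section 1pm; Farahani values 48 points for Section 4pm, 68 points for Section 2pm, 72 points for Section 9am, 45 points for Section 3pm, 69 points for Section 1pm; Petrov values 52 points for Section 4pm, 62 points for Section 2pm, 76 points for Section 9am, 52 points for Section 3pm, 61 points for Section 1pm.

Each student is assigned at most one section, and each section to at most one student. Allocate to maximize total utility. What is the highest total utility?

Max total: 303 points

Treat this as an assignment problem: match each student to one section.
Optimal: Jensen→Section 4pm (91 points), Varga→Section 2pm (67 points), Farahani→Section 1pm (69 points), Petrov→Section 9am (76 points) — total 91+67+69+76 = 303 points.
Column-greedy (each section in turn goes to its best remaining student) gives 300 points, worse by 3.
Next-best assignment: Jensen→Section 4pm, Varga→Section 1pm, Farahani→Section 2pm, Petrov→Section 9am = 302 points.
Swapping Farahani↔Petrov (Farahani→Section 9am 72 points, Petrov→Section 1pm 61 points) loses 12.
No other one-to-one assignment exceeds 303 points.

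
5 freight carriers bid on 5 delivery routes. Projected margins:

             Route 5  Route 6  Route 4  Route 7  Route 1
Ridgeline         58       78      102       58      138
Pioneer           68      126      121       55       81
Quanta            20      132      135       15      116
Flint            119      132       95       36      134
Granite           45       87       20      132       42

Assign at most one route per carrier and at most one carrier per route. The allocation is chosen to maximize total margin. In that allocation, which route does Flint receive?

Optimal: Ridgeline→Route 1 ($138k), Pioneer→Route 6 ($126k), Quanta→Route 4 ($135k), Flint→Route 5 ($119k), Granite→Route 7 ($132k) — total 138+126+135+119+132 = $650k.
Max-entry greedy (repeatedly take the single best remaining cell) gives $605k, worse by 45.
Next-best assignment: Ridgeline→Route 1, Pioneer→Route 4, Quanta→Route 6, Flint→Route 5, Granite→Route 7 = $642k.
Swapping Pioneer↔Quanta (Pioneer→Route 4 $121k, Quanta→Route 6 $132k) loses 8.
Flint's own top route is Route 1 ($134k), but forcing Flint→Route 1 and reassigning the rest optimally gives only $585k — worse by 65.

Flint receives Route 5.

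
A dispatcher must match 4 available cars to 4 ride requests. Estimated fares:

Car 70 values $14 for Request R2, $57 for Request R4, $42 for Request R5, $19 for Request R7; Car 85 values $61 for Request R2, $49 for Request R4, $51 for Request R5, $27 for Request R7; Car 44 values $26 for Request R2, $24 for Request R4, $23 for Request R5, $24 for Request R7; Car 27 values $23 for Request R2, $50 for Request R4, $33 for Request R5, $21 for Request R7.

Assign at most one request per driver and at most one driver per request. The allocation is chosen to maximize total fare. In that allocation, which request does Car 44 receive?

Car 44 receives Request R7.

This is a one-to-one assignment (maximum-weight bipartite matching).
Optimal: Car 70→Request R5 ($42), Car 85→Request R2 ($61), Car 44→Request R7 ($24), Car 27→Request R4 ($50) — total 42+61+24+50 = $177.
Column-greedy (each request in turn goes to its best remaining driver) gives $175, worse by 2.
Car 44's own top request is Request R2 ($26), but forcing Car 44→Request R2 and reassigning the rest optimally gives only $155 — worse by 22.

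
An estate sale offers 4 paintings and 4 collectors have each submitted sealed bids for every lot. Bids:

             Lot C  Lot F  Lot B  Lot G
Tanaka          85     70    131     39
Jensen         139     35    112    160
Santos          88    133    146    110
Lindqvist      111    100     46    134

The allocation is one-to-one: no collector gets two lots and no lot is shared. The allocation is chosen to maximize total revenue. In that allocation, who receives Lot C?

This is the linear assignment problem.
Optimal: Tanaka→Lot B ($131), Jensen→Lot C ($139), Santos→Lot F ($133), Lindqvist→Lot G ($134) — total 131+139+133+134 = $537.
Max-entry greedy (repeatedly take the single best remaining cell) gives $487, worse by 50.
Every other assignment is strictly worse.
Jensen's own top lot is Lot G ($160), but forcing Jensen→Lot G and reassigning the rest optimally gives only $535 — worse by 2.

Jensen receives Lot C.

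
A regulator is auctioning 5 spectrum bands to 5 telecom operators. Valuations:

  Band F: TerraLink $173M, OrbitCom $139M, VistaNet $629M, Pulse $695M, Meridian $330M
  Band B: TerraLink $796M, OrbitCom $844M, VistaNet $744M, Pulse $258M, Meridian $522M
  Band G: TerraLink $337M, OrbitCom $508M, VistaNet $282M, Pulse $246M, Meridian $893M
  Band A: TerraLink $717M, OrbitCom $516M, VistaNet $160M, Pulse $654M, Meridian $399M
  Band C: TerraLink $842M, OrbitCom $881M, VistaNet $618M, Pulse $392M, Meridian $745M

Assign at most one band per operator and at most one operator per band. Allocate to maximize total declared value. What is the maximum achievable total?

This is a one-to-one assignment (maximum-weight bipartite matching).
Optimal: TerraLink→Band A ($717M), OrbitCom→Band C ($881M), VistaNet→Band B ($744M), Pulse→Band F ($695M), Meridian→Band G ($893M) — total 717+881+744+695+893 = $3930M.
Row-greedy (each operator in turn takes its best remaining band) gives $3862M, worse by 68.
Next-best assignment: TerraLink→Band C, OrbitCom→Band B, VistaNet→Band F, Pulse→Band A, Meridian→Band G = $3862M.
Swapping Meridian↔TerraLink (Meridian→Band A $399M, TerraLink→Band G $337M) loses 874.
Every other assignment is strictly worse.

Maximum total: $3930M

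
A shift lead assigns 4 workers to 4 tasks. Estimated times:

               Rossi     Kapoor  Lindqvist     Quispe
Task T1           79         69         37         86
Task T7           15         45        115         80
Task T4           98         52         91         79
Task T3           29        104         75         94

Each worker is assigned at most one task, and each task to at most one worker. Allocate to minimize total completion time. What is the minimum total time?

Minimum total: 190 min

This is the linear assignment problem.
Optimal: Rossi→Task T3 (29 min), Kapoor→Task T7 (45 min), Lindqvist→Task T1 (37 min), Quispe→Task T4 (79 min) — total 29+45+37+79 = 190 min.
Min-entry greedy (repeatedly take the single cheapest remaining cell) gives 198 min, worse by 8.
Swapping Lindqvist↔Kapoor (Lindqvist→Task T7 115 min, Kapoor→Task T1 69 min) adds 102.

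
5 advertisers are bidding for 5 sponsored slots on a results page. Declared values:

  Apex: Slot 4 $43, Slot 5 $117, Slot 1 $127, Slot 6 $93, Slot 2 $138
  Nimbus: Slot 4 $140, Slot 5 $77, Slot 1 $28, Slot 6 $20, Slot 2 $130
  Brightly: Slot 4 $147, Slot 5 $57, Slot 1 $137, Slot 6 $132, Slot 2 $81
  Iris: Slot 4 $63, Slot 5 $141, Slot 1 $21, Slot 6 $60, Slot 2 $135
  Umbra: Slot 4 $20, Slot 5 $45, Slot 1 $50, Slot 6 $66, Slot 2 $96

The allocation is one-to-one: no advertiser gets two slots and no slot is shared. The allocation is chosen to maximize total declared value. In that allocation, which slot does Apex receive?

Apex receives Slot 1.

This is the linear assignment problem.
Optimal: Apex→Slot 1 ($127), Nimbus→Slot 4 ($140), Brightly→Slot 6 ($132), Iris→Slot 5 ($141), Umbra→Slot 2 ($96) — total 127+140+132+141+96 = $636.
Row-greedy (each advertiser in turn takes its best remaining slot) gives $622, worse by 14.
Apex's own top slot is Slot 2 ($138), but forcing Apex→Slot 2 and reassigning the rest optimally gives only $622 — worse by 14.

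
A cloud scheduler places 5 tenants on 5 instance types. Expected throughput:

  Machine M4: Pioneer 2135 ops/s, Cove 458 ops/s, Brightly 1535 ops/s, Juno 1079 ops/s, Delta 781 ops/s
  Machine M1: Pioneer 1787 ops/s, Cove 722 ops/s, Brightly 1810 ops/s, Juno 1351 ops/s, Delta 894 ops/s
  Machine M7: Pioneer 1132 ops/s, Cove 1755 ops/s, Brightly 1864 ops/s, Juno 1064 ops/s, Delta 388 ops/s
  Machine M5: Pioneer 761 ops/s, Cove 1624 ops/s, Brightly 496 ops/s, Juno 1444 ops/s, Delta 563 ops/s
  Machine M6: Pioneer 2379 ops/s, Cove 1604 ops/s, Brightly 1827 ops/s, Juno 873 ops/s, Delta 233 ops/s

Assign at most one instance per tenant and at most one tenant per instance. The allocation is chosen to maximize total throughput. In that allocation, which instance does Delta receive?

Delta receives Machine M4.

Optimal: Pioneer→Machine M6 (2379 ops/s), Cove→Machine M7 (1755 ops/s), Brightly→Machine M1 (1810 ops/s), Juno→Machine M5 (1444 ops/s), Delta→Machine M4 (781 ops/s) — total 2379+1755+1810+1444+781 = 8169 ops/s.
Column-greedy (each instance in turn goes to its best remaining tenant) gives 7377 ops/s, worse by 792.
Next-best assignment: Pioneer→Machine M4, Cove→Machine M7, Brightly→Machine M6, Juno→Machine M5, Delta→Machine M1 = 8055 ops/s.
No other one-to-one assignment exceeds 8169 ops/s.
Delta's own top instance is Machine M1 (894 ops/s), but forcing Delta→Machine M1 and reassigning the rest optimally gives only 8055 ops/s — worse by 114.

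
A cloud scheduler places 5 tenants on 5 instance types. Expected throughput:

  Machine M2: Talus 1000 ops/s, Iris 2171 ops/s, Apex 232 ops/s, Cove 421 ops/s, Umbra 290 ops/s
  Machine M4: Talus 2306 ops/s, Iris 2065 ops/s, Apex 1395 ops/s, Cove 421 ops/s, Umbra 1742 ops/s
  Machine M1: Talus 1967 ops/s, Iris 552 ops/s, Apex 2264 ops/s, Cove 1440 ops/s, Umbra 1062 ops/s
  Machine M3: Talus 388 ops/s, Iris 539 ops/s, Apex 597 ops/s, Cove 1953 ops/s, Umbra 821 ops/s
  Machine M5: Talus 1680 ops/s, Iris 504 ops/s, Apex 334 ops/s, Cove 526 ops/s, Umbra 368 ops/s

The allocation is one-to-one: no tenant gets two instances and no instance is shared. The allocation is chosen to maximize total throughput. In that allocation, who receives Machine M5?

Talus receives Machine M5.

This is the linear assignment problem.
Optimal: Talus→Machine M5 (1680 ops/s), Iris→Machine M2 (2171 ops/s), Apex→Machine M1 (2264 ops/s), Cove→Machine M3 (1953 ops/s), Umbra→Machine M4 (1742 ops/s) — total 1680+2171+2264+1953+1742 = 9810 ops/s.
Row-greedy (each tenant in turn takes its best remaining instance) gives 9062 ops/s, worse by 748.
Talus's own top instance is Machine M4 (2306 ops/s), but forcing Talus→Machine M4 and reassigning the rest optimally gives only 9062 ops/s — worse by 748.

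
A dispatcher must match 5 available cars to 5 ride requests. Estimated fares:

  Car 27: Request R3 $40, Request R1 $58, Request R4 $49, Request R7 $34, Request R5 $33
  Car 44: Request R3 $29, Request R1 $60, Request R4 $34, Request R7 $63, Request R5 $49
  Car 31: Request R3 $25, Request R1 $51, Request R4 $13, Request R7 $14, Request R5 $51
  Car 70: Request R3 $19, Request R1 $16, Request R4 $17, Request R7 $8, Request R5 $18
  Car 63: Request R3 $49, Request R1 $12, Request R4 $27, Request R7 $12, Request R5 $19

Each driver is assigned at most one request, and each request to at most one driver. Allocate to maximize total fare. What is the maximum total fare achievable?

Max total: $238

Optimal: Car 27→Request R1 ($58), Car 44→Request R7 ($63), Car 31→Request R5 ($51), Car 70→Request R4 ($17), Car 63→Request R3 ($49) — total 58+63+51+17+49 = $238.
Row-greedy (each driver in turn takes its best remaining request) gives $218, worse by 20.
Next-best assignment: Car 27→Request R4, Car 44→Request R7, Car 31→Request R1, Car 70→Request R5, Car 63→Request R3 = $230.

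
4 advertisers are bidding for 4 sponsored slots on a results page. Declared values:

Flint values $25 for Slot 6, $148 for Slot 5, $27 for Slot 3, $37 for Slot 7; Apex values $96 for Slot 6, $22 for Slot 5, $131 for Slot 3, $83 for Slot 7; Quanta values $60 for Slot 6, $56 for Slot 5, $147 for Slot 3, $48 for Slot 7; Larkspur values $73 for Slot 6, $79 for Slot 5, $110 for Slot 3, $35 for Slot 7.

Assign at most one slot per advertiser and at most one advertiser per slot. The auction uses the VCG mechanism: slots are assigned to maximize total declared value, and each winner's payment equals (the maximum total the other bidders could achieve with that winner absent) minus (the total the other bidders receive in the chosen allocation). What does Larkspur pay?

Larkspur pays $13.

Efficient allocation: Flint→Slot 5 ($148), Apex→Slot 7 ($83), Quanta→Slot 3 ($147), Larkspur→Slot 6 ($73); total welfare W = $451.
Larkspur receives Slot 6 at value $73, so the others get W − 73 = $378.
Without Larkspur: best allocation of the remaining 3 bidders over all 4 slots is Flint→Slot 5 ($148), Apex→Slot 6 ($96), Quanta→Slot 3 ($147), total $391.
VCG payment = (others' best without Larkspur) − (others' welfare with Larkspur) = 391 − 378 = $13.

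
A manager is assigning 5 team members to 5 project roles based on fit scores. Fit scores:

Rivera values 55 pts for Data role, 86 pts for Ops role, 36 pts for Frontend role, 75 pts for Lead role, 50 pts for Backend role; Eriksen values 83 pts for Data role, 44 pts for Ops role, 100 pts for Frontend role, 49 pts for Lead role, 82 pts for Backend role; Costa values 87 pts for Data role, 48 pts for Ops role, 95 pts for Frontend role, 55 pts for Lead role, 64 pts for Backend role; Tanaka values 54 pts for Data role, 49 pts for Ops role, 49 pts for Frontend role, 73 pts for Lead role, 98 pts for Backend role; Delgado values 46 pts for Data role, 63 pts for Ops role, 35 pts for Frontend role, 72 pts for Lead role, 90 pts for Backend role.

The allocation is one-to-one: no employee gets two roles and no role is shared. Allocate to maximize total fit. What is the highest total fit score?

Optimal: Rivera→Ops role (86 pts), Eriksen→Frontend role (100 pts), Costa→Data role (87 pts), Tanaka→Backend role (98 pts), Delgado→Lead role (72 pts) — total 86+100+87+98+72 = 443 pts.
Column-greedy (each role in turn goes to its best remaining employee) gives 436 pts, worse by 7.
Next-best assignment: Rivera→Ops role, Eriksen→Frontend role, Costa→Data role, Tanaka→Lead role, Delgado→Backend role = 436 pts.
Checked against all permutations: 443 pts is optimal.

Max total: 443 pts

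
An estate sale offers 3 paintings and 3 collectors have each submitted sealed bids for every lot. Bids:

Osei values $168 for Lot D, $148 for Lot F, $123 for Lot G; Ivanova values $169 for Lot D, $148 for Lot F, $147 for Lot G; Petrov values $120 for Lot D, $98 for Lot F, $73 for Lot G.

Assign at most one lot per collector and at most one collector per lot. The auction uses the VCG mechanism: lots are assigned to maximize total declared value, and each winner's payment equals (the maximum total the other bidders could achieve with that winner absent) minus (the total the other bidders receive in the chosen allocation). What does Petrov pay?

Efficient allocation: Osei→Lot F ($148), Ivanova→Lot G ($147), Petrov→Lot D ($120); total welfare W = $415.
Petrov receives Lot D at value $120, so the others get W − 120 = $295.
Without Petrov: best allocation of the remaining 2 bidders over all 3 lots is Osei→Lot F ($148), Ivanova→Lot D ($169), total $317.
VCG payment = (others' best without Petrov) − (others' welfare with Petrov) = 317 − 295 = $22.

Petrov pays $22.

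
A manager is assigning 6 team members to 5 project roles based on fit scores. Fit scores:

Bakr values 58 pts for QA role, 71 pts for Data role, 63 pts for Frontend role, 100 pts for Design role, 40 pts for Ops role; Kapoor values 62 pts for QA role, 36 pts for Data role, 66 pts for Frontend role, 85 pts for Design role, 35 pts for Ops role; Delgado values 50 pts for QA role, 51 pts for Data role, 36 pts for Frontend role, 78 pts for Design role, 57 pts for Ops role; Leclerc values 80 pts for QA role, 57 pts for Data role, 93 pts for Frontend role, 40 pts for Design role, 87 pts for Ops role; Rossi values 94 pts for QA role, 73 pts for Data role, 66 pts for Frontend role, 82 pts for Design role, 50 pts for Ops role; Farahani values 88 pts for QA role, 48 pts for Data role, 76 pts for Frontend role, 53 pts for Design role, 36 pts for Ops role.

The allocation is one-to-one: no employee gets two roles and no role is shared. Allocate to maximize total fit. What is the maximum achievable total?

Optimal: Farahani→QA role (88 pts), Rossi→Data role (73 pts), Kapoor→Frontend role (66 pts), Bakr→Design role (100 pts), Leclerc→Ops role (87 pts) — total 88+73+66+100+87 = 414 pts.
Checked against all permutations: 414 pts is optimal.

Max total: 414 pts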